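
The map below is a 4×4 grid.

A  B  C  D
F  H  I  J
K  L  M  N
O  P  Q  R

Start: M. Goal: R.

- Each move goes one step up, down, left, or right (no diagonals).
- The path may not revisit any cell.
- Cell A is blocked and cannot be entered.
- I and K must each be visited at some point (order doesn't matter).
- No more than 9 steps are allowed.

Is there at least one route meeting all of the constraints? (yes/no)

One route that works: M → I → H → L → K → O → P → Q → R.

yes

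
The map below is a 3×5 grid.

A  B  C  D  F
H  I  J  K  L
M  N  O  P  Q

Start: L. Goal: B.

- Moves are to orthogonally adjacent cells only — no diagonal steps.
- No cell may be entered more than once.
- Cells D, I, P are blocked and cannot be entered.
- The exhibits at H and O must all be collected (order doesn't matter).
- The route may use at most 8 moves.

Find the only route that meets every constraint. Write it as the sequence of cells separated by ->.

L -> K -> J -> O -> N -> M -> H -> A -> B

The 8-move cap with required stops at H, O leaves no slack for detours.
Route from L: 2× left (reaching J), down to O, 2× left (reaching M), 2× up (reaching A), right to B — 8 moves in all.
Check: all required cells visited; 8 ≤ 8 moves.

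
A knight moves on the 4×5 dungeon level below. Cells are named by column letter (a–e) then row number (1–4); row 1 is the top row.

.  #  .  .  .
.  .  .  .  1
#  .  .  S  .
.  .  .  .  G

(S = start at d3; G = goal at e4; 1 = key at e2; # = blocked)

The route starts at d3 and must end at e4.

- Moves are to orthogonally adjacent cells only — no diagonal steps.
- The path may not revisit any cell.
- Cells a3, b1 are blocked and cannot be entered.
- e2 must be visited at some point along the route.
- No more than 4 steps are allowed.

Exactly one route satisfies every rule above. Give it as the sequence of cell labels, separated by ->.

Any route must reach e2 and still end at e4 within 4 moves, so the order of the required stops is forced.
Route from d3: up to d2, right to e2, 2× down (reaching e4) — 4 moves in all.
Check: all required cells visited; 4 ≤ 4 moves.

d3 -> d2 -> e2 -> e3 -> e4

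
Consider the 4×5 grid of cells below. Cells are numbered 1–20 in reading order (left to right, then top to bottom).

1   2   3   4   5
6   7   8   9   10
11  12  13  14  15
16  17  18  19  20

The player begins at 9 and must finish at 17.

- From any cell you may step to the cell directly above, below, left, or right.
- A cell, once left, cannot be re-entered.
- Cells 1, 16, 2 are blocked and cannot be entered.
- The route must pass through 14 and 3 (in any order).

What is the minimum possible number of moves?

Any route passes through 14 and 3 in some order between 9 and 17. Summing Manhattan distances along each leg and taking the cheapest ordering (9 → 14 → 3 → 17) gives a lower bound of 1 + 3 + 4 = 8 moves.
A route of 8 moves achieves this: 9 → 4 → 3 → 8 → 13 → 14 → 19 → 18 → 17.
Since 8 matches the lower bound, it is optimal.

8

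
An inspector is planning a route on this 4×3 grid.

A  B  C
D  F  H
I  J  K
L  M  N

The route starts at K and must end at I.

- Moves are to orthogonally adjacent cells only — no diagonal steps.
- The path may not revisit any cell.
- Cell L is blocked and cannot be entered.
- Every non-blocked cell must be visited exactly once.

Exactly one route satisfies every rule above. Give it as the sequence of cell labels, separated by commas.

K, N, M, J, F, H, C, B, A, D, I

Need to visit all 11 open cells exactly once, starting at K and ending at I.
Cell A has only two open neighbours (D and B), so the path must pass straight through it: one of those is the cell it's entered from and the other is where it exits.
Route from K: down to N, left to M, 2× up (reaching F), right to H, up to C, 2× left (reaching A), 2× down (reaching I) — 10 moves in all.
Check: all 11 open cells covered.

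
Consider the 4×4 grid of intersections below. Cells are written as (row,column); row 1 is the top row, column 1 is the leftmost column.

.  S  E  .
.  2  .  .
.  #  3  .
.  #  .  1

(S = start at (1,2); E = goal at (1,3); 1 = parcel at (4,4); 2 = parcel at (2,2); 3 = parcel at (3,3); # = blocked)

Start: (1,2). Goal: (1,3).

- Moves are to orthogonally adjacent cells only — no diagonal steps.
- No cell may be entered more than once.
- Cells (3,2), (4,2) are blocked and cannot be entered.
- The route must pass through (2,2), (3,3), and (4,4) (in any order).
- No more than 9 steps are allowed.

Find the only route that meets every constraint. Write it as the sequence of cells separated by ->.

The 9-move cap with required stops at (2,2), (3,3), (4,4) leaves no slack for detours.
Route from (1,2): down 1 to (2,2), right 1 to (2,3), down 2 to (4,3), right 1 to (4,4), up 3 to (1,4), left 1 to (1,3) — 9 moves in all.
Check: all required cells visited; 9 ≤ 9 moves.

(1,2) -> (2,2) -> (2,3) -> (3,3) -> (4,3) -> (4,4) -> (3,4) -> (2,4) -> (1,4) -> (1,3)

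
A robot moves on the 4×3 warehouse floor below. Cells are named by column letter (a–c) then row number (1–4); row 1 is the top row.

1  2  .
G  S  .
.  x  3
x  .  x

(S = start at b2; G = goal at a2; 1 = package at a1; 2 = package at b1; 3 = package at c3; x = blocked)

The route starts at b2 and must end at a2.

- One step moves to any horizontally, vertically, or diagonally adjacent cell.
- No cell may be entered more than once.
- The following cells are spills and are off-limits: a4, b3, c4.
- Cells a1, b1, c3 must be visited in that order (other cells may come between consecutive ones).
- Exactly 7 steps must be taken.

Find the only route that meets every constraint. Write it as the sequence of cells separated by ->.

b2 -> a1 -> b1 -> c2 -> c3 -> b4 -> a3 -> a2

The waypoints must appear in the order a1, b1, c3, with no cell reused.
Route from b2: up-left to a1, right to b1, down-right to c2, down to c3, down-left to b4, up-left to a3, up to a2 — 7 moves in all.
Check: order respected (1 at step 1, 2 at step 2, 3 at step 4); 7 moves as required.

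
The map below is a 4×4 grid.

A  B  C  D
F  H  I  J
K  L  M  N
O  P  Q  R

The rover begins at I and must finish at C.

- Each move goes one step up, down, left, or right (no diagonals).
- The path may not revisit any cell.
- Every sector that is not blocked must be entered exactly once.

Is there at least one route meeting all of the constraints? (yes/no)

yes

One route that works: I → M → L → H → B → A → F → K → O → P → Q → R → N → J → D → C.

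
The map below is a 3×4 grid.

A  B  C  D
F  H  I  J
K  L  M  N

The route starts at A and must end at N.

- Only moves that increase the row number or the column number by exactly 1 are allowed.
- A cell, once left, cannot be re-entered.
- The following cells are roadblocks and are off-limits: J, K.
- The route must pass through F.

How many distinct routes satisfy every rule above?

2

A right/down-only route from A to N makes exactly 2 down-moves and 3 right-moves in some order.
With no other constraints that would be C(5,2) = 10 routes.
Split at F and multiply the segment counts (each segment already excludes blocked cells): A→F: 1; F→N: 2; product = 2.
That gives 2 routes.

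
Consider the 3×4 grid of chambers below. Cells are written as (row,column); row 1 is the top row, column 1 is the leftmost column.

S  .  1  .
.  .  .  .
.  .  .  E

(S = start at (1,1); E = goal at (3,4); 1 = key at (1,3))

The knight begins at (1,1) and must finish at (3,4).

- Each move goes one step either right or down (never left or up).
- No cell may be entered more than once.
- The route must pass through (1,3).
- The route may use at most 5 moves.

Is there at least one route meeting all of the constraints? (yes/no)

yes

One route that works: (1,1) → (1,2) → (1,3) → (2,3) → (3,3) → (3,4).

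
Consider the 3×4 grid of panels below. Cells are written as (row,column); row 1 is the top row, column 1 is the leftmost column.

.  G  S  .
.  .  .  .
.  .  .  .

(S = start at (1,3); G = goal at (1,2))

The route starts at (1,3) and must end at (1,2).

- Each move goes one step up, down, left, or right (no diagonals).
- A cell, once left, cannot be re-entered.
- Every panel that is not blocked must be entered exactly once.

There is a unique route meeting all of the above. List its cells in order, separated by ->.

Need to visit all 12 open cells exactly once, starting at (1,3) and ending at (1,2).
Cell (3,1) has only two open neighbours ((2,1) and (3,2)), so the path must pass straight through it: one of those is the cell it's entered from and the other is where it exits.
Route from (1,3): right to (1,4), 2× down (reaching (3,4)), left to (3,3), up to (2,3), left to (2,2), down to (3,2), left to (3,1), 2× up (reaching (1,1)), right to (1,2) — 11 moves in all.
Check: all 12 open cells covered.

(1,3) -> (1,4) -> (2,4) -> (3,4) -> (3,3) -> (2,3) -> (2,2) -> (3,2) -> (3,1) -> (2,1) -> (1,1) -> (1,2)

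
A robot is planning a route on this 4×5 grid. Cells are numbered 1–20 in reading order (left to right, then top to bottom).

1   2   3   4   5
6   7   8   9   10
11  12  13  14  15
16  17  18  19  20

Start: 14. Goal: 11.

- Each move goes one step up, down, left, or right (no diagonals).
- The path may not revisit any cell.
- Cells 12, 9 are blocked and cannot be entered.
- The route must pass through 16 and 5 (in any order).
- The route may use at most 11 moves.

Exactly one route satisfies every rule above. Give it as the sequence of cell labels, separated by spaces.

14 15 10 5 4 3 8 13 18 17 16 11

The budget equals the shortest possible length, so every move has to be on a shortest route through the required cells.
Route from 14: right to 15, 2× up (reaching 5), 2× left (reaching 3), 3× down (reaching 18), 2× left (reaching 16), up to 11 — 11 moves in all.
Check: all required cells visited; 11 ≤ 11 moves.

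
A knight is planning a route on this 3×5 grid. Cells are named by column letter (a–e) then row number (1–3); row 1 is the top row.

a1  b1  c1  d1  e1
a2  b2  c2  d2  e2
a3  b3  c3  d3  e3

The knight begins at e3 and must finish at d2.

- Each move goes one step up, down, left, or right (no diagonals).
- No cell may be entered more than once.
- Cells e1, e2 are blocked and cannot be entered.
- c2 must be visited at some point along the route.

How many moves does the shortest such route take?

Any route passes through c2 somewhere between e3 and d2. Summing Manhattan distances along the two legs (e3 → c2 → d2) gives a lower bound of 3 + 1 = 4 moves.
A route of 4 moves achieves this: e3 → d3 → c3 → c2 → d2.
Since 4 matches the lower bound, it is optimal.

4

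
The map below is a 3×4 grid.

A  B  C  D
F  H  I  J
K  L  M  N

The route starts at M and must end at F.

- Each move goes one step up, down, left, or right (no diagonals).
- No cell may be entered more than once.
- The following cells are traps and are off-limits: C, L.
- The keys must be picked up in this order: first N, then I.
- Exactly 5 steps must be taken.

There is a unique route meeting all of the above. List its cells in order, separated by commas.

M, N, J, I, H, F

The waypoints must appear in the order N, I, with no cell reused.
Route from M: right 1 to N, up 1 to J, left 3 to F — 5 moves in all.
Check: order respected (N at step 1, I at step 3); 5 moves as required.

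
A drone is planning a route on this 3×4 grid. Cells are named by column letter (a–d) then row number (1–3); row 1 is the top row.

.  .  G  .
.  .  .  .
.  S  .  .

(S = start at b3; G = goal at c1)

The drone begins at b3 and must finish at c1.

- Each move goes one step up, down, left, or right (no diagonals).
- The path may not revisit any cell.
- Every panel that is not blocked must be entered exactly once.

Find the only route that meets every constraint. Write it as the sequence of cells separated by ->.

Need to visit all 12 open cells exactly once, starting at b3 and ending at c1.
Route from b3: left to a3, 2× up (reaching a1), right to b1, down to b2, right to c2, down to c3, right to d3, 2× up (reaching d1), left to c1 — 11 moves in all.
Check: all 12 open cells covered.

b3 -> a3 -> a2 -> a1 -> b1 -> b2 -> c2 -> c3 -> d3 -> d2 -> d1 -> c1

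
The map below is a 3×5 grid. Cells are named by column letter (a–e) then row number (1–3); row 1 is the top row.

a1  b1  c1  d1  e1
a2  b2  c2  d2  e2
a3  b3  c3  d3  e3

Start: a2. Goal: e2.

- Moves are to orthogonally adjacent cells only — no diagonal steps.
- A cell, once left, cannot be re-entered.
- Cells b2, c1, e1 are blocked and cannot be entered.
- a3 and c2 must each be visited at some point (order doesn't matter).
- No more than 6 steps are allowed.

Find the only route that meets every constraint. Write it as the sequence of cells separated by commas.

The 6-move cap with required stops at a3, c2 leaves no slack for detours.
Route from a2: down to a3, 2× right (reaching c3), up to c2, 2× right (reaching e2) — 6 moves in all.
Check: all required cells visited; 6 ≤ 6 moves.

a2, a3, b3, c3, c2, d2, e2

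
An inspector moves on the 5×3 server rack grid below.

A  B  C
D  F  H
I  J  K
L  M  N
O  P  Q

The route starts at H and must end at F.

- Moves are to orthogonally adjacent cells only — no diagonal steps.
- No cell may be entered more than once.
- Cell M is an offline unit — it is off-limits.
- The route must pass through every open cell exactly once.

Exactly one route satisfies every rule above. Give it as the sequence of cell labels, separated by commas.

Need to visit all 14 open cells exactly once, starting at H and ending at F.
Route from H: up to C, 2× left (reaching A), 4× down (reaching O), 2× right (reaching Q), 2× up (reaching K), left to J, up to F — 13 moves in all.
Check: all 14 open cells covered.

H, C, B, A, D, I, L, O, P, Q, N, K, J, F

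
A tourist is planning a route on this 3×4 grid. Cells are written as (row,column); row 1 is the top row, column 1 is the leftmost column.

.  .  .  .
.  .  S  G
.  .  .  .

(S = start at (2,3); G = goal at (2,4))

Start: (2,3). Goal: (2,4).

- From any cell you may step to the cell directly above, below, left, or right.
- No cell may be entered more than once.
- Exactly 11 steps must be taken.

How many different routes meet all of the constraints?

Need simple routes of exactly 11 moves from (2,3) to (2,4) (Manhattan distance 1, so 5 moves are spent on a detour and 5 undoing it).
No route satisfies every constraint, so the count is 0.

0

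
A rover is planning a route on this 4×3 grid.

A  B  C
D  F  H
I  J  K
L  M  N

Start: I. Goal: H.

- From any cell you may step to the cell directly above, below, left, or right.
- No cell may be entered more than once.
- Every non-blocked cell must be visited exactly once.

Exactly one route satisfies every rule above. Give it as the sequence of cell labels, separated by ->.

Need to visit all 12 open cells exactly once, starting at I and ending at H.
Cell C has only two open neighbours (H and B), so the path must pass straight through it: one of those is the cell it's entered from and the other is where it exits.
Route from I: down to L, 2× right (reaching N), up to K, left to J, up to F, left to D, up to A, 2× right (reaching C), down to H — 11 moves in all.
Check: all 12 open cells covered.

I -> L -> M -> N -> K -> J -> F -> D -> A -> B -> C -> H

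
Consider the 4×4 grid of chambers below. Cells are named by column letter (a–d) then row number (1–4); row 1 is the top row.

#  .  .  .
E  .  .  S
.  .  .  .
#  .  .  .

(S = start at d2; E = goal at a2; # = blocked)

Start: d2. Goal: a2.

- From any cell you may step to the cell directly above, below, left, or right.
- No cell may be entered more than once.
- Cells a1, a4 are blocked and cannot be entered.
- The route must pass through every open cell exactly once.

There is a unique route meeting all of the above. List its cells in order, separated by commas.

Need to visit all 14 open cells exactly once, starting at d2 and ending at a2.
Route from d2: up 1 to d1, left 2 to b1, down 1 to b2, right 1 to c2, down 1 to c3, right 1 to d3, down 1 to d4, left 2 to b4, up 1 to b3, left 1 to a3, up 1 to a2 — 13 moves in all.
Check: all 14 open cells covered.

d2, d1, c1, b1, b2, c2, c3, d3, d4, c4, b4, b3, a3, a2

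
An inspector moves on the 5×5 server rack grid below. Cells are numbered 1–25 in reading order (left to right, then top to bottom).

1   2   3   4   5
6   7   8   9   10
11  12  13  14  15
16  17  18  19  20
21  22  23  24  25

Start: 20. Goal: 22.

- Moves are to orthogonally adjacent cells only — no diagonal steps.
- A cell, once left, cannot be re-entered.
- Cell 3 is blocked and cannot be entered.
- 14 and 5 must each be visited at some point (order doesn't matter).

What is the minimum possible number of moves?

Any route passes through 14 and 5 in some order between 20 and 22. Summing Manhattan distances along each leg and taking the cheapest ordering (20 → 5 → 14 → 22) gives a lower bound of 3 + 3 + 4 = 10 moves.
A route of 10 moves achieves this: 20 → 15 → 10 → 5 → 4 → 9 → 14 → 19 → 24 → 23 → 22.
Since 10 matches the lower bound, it is optimal.

10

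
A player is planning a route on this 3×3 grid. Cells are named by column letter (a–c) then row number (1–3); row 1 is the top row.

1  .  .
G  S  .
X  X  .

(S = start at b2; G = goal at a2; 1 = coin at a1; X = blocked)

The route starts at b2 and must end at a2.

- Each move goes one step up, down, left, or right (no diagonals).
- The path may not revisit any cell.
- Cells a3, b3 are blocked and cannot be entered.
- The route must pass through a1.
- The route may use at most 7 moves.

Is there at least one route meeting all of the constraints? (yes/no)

yes

One route that works: b2 → b1 → a1 → a2.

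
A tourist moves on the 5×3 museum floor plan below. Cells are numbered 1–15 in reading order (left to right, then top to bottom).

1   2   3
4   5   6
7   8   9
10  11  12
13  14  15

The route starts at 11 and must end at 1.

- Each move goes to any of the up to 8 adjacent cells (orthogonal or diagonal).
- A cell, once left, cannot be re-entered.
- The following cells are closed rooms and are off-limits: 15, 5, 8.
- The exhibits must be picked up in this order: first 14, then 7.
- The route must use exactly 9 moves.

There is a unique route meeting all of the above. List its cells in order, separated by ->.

The waypoints must appear in the order 14, 7, with no cell reused.
Route from 11: up-right to 9, down to 12, down-left to 14, left to 13, 3× up (reaching 4), up-right to 2, left to 1 — 9 moves in all.
Check: order respected (14 at step 3, 7 at step 6); 9 moves as required.

11 -> 9 -> 12 -> 14 -> 13 -> 10 -> 7 -> 4 -> 2 -> 1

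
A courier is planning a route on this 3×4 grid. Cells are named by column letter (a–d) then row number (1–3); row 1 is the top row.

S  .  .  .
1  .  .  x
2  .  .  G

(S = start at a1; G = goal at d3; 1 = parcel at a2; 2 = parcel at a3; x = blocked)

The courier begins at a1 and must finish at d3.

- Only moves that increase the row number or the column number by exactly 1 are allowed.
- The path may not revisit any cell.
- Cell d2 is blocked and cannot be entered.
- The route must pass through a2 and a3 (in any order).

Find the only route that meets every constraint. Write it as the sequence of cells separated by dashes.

a1 - a2 - a3 - b3 - c3 - d3

Moves only go right or down, so the column and row indices never decrease.
Route from a1: down 2 to a3, right 3 to d3 — 5 moves in all.
Check: all required cells visited.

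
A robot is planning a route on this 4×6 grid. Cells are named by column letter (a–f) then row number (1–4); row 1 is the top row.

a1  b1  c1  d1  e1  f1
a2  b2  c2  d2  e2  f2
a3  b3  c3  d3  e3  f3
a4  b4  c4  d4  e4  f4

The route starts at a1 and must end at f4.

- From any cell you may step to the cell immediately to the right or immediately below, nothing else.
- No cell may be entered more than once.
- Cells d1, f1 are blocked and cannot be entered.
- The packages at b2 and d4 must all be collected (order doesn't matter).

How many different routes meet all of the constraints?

A right/down-only route from a1 to f4 makes exactly 3 down-moves and 5 right-moves in some order.
With no other constraints that would be C(8,3) = 56 routes.
A monotone route can only reach the required cells in the order b2, d4, so split there and multiply the segment counts (each segment already excludes blocked cells): a1→b2: 2; b2→d4: 6; d4→f4: 1; product = 12.
That gives 12 routes.

12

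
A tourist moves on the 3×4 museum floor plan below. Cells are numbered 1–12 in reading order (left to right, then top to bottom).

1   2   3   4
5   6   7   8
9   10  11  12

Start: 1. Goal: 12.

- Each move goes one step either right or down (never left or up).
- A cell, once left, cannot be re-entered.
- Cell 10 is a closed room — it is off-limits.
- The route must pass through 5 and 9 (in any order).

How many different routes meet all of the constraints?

0

A right/down-only route from 1 to 12 makes exactly 2 down-moves and 3 right-moves in some order.
With no other constraints that would be C(5,2) = 10 routes.
A monotone route can only reach the required cells in the order 5, 9, so split there and multiply the segment counts (each segment already excludes blocked cells): 1→5: 1; 5→9: 1; 9→12: 0; product = 0.
No route satisfies every constraint, so the count is 0.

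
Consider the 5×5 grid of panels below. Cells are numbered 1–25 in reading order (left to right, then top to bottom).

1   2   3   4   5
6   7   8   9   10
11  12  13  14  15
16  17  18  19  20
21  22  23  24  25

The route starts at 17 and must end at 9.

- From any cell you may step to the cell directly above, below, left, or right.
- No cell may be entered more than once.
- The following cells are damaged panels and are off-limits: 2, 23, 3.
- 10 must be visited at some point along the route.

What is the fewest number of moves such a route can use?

Any route passes through 10 somewhere between 17 and 9. Summing Manhattan distances along the two legs (17 → 10 → 9) gives a lower bound of 5 + 1 = 6 moves.
A route of 6 moves achieves this: 17 → 12 → 13 → 14 → 15 → 10 → 9.
Since 6 matches the lower bound, it is optimal.

6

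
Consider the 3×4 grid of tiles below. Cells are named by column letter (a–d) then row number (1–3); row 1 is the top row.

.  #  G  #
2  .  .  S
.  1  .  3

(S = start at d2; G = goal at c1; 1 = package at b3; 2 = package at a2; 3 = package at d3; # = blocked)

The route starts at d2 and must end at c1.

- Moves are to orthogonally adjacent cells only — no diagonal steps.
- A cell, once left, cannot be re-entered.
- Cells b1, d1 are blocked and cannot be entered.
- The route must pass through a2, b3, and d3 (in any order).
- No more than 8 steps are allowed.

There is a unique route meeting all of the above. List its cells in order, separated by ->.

d2 -> d3 -> c3 -> b3 -> a3 -> a2 -> b2 -> c2 -> c1

Any route must reach a2, b3, and d3 and still end at c1 within 8 moves, so the order of the required stops is forced.
Route from d2: down 1 to d3, left 3 to a3, up 1 to a2, right 2 to c2, up 1 to c1 — 8 moves in all.
Check: all required cells visited; 8 ≤ 8 moves.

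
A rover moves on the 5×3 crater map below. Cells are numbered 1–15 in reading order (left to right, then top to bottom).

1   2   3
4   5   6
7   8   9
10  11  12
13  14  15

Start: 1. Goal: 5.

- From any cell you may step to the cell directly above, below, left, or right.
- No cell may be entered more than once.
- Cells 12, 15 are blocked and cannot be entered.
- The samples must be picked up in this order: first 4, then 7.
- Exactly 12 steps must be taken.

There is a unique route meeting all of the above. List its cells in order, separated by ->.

The waypoints must appear in the order 4, 7, with no cell reused.
Route from 1: down 4 to 13, right 1 to 14, up 2 to 8, right 1 to 9, up 2 to 3, left 1 to 2, down 1 to 5 — 12 moves in all.
Check: order respected (4 at step 1, 7 at step 2); 12 moves as required.

1 -> 4 -> 7 -> 10 -> 13 -> 14 -> 11 -> 8 -> 9 -> 6 -> 3 -> 2 -> 5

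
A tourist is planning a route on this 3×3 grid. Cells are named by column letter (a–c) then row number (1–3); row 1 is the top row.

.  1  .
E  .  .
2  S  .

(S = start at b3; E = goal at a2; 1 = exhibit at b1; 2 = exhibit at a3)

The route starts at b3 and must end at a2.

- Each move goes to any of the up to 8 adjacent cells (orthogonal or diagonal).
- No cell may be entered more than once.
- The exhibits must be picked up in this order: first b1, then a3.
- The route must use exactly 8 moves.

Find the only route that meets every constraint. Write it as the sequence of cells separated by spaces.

b3 c3 c2 c1 b1 a1 b2 a3 a2

The waypoints must appear in the order b1, a3, with no cell reused.
Route from b3: right to c3, 2× up (reaching c1), 2× left (reaching a1), down-right to b2, down-left to a3, up to a2 — 8 moves in all.
Check: order respected (1 at step 4, 2 at step 7); 8 moves as required.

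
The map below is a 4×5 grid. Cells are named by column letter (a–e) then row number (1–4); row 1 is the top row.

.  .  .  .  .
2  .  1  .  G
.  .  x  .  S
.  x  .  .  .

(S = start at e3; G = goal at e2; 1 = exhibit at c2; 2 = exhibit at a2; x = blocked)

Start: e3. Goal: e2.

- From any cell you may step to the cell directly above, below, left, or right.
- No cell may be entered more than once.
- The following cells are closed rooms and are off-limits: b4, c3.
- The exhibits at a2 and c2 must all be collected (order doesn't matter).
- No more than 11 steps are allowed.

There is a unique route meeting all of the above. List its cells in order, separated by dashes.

e3 - d3 - d2 - c2 - b2 - a2 - a1 - b1 - c1 - d1 - e1 - e2

The budget equals the shortest possible length, so every move has to be on a shortest route through the required cells.
Route from e3: left to d3, up to d2, 3× left (reaching a2), up to a1, 4× right (reaching e1), down to e2 — 11 moves in all.
Check: all required cells visited; 11 ≤ 11 moves.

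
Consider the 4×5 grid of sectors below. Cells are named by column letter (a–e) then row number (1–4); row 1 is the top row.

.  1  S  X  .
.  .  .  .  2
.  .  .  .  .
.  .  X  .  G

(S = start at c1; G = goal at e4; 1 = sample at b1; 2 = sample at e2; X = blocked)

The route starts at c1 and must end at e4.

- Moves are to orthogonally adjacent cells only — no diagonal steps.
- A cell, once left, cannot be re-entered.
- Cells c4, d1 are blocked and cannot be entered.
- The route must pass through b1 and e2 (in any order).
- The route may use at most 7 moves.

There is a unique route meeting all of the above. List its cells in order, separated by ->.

c1 -> b1 -> b2 -> c2 -> d2 -> e2 -> e3 -> e4

The 7-move cap with required stops at b1, e2 leaves no slack for detours.
Route from c1: left 1 to b1, down 1 to b2, right 3 to e2, down 2 to e4 — 7 moves in all.
Check: all required cells visited; 7 ≤ 7 moves.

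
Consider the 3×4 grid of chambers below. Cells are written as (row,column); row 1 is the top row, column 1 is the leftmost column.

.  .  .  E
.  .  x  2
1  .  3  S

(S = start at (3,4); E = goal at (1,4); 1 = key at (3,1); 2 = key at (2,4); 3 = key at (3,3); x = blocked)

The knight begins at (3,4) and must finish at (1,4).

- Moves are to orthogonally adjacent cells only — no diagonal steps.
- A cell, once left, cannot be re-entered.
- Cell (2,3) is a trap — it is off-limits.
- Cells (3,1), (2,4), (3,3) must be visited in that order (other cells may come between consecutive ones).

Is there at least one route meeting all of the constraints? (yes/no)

Even ignoring the required order, no revisit-free route from (3,4) to (1,4) manages to pass through all of (3,1), (2,4), and (3,3): branching out from (3,4), every path either misses one of them or, having collected them, can no longer reach (1,4) without re-entering a cell.

no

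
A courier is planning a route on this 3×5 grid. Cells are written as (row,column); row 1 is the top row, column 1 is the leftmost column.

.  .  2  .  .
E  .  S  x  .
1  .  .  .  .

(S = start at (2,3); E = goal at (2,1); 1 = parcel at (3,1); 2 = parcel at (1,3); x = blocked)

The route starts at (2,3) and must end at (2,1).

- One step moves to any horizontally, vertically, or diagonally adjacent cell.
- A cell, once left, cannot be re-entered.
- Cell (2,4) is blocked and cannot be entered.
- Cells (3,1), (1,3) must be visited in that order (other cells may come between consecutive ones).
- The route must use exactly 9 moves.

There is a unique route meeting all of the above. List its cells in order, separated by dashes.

(2,3) - (3,4) - (3,3) - (3,2) - (3,1) - (2,2) - (1,3) - (1,2) - (1,1) - (2,1)

The waypoints must appear in the order (3,1), (1,3), with no cell reused.
Route from (2,3): down-right to (3,4), 3× left (reaching (3,1)), 2× up-right (reaching (1,3)), 2× left (reaching (1,1)), down to (2,1) — 9 moves in all.
Check: order respected (1 at step 4, 2 at step 6); 9 moves as required.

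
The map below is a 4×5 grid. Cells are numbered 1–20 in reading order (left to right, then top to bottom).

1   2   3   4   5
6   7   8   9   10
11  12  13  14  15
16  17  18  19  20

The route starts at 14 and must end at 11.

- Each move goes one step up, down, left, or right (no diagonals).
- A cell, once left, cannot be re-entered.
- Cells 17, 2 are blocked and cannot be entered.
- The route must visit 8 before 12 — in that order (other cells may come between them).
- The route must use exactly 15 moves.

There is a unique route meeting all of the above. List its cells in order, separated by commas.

The waypoints must appear in the order 8, 12, with no cell reused.
Route from 14: up to 9, left to 8, up to 3, 2× right (reaching 5), 3× down (reaching 20), 2× left (reaching 18), up to 13, left to 12, up to 7, left to 6, down to 11 — 15 moves in all.
Check: order respected (8 at step 2, 12 at step 12); 15 moves as required.

14, 9, 8, 3, 4, 5, 10, 15, 20, 19, 18, 13, 12, 7, 6, 11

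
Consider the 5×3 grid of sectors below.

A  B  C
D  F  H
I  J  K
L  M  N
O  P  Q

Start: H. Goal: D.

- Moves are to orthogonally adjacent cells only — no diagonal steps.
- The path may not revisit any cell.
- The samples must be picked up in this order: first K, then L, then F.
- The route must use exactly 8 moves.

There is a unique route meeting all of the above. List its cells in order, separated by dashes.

H - K - N - M - L - I - J - F - D

The waypoints must appear in the order K, L, F, with no cell reused.
Route from H: down 2 to N, left 2 to L, up 1 to I, right 1 to J, up 1 to F, left 1 to D — 8 moves in all.
Check: order respected (K at step 1, L at step 4, F at step 7); 8 moves as required.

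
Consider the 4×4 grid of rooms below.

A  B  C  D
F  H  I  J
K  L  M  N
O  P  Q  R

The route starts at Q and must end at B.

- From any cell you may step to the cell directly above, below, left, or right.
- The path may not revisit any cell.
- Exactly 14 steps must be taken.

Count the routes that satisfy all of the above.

6

Need simple routes of exactly 14 moves from Q to B (Manhattan distance 4, so 5 moves are spent on a detour and 5 undoing it).
Enumerating: Q M N J D C I H L P O K F A B | Q P O K L M N J D C I H F A B | Q R N J D C I M L P O K F A B | Q R N J D C I M L P O K F H B | Q R N J D C I H L P O K F A B | Q R N M L P O K F H I J D C B.
That gives 6 routes.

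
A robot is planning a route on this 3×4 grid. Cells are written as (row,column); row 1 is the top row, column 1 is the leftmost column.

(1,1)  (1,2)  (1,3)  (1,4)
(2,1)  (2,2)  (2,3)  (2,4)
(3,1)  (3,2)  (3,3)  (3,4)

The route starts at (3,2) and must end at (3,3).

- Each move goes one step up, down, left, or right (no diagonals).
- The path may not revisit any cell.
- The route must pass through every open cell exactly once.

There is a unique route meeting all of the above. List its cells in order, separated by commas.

(3,2), (3,1), (2,1), (1,1), (1,2), (2,2), (2,3), (1,3), (1,4), (2,4), (3,4), (3,3)

Need to visit all 12 open cells exactly once, starting at (3,2) and ending at (3,3).
Cell (3,4) has only two open neighbours ((2,4) and (3,3)), so the path must pass straight through it: one of those is the cell it's entered from and the other is where it exits.
Route from (3,2): left to (3,1), 2× up (reaching (1,1)), right to (1,2), down to (2,2), right to (2,3), up to (1,3), right to (1,4), 2× down (reaching (3,4)), left to (3,3) — 11 moves in all.
Check: all 12 open cells covered.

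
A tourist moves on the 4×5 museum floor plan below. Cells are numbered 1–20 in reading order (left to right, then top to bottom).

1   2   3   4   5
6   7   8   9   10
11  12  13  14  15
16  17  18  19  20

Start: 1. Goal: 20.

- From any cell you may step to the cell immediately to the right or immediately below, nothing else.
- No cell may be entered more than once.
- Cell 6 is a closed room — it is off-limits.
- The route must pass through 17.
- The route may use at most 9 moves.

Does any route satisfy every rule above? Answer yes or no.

One route that works: 1 → 2 → 7 → 12 → 17 → 18 → 19 → 20.

yes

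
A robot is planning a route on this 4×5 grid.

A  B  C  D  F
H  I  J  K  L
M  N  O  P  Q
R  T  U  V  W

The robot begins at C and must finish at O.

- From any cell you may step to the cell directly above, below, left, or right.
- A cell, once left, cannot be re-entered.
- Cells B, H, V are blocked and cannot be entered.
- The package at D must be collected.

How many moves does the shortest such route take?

4

Any route passes through D somewhere between C and O. Summing Manhattan distances along the two legs (C → D → O) gives a lower bound of 1 + 3 = 4 moves.
A route of 4 moves achieves this: C → D → K → P → O.
Since 4 matches the lower bound, it is optimal.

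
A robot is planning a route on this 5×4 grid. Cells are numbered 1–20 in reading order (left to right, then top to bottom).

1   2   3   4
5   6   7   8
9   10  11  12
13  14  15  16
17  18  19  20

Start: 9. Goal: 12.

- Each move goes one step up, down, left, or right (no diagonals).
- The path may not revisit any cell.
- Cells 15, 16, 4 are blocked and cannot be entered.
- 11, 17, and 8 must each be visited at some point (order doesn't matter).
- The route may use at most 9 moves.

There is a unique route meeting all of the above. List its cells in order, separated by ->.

Any route must reach 11, 17, and 8 and still end at 12 within 9 moves, so the order of the required stops is forced.
Route from 9: 2× down (reaching 17), right to 18, 2× up (reaching 10), right to 11, up to 7, right to 8, down to 12 — 9 moves in all.
Check: all required cells visited; 9 ≤ 9 moves.

9 -> 13 -> 17 -> 18 -> 14 -> 10 -> 11 -> 7 -> 8 -> 12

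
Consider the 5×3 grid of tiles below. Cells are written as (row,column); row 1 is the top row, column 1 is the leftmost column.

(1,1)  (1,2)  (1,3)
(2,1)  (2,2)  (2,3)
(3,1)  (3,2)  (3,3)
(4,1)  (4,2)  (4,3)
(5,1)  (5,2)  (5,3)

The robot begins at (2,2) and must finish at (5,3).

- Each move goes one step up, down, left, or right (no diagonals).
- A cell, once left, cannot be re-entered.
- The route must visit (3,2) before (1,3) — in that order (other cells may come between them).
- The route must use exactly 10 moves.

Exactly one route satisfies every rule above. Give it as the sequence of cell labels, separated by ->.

The waypoints must appear in the order (3,2), (1,3), with no cell reused.
Route from (2,2): down to (3,2), left to (3,1), 2× up (reaching (1,1)), 2× right (reaching (1,3)), 4× down (reaching (5,3)) — 10 moves in all.
Check: order respected ((3,2) at step 1, (1,3) at step 6); 10 moves as required.

(2,2) -> (3,2) -> (3,1) -> (2,1) -> (1,1) -> (1,2) -> (1,3) -> (2,3) -> (3,3) -> (4,3) -> (5,3)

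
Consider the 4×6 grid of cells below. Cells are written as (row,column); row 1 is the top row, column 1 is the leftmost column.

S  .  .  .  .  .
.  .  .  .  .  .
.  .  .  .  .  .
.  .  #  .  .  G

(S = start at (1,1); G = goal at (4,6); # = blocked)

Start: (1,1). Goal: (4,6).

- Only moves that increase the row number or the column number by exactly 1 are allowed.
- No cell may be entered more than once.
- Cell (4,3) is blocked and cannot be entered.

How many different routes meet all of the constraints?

46

A right/down-only route from (1,1) to (4,6) makes exactly 3 down-moves and 5 right-moves in some order.
With no other constraints that would be C(8,3) = 56 routes.
Subtract routes through each blocked cell (inclusion–exclusion for overlaps): − through (4,3): 10 → 46.
That gives 46 routes.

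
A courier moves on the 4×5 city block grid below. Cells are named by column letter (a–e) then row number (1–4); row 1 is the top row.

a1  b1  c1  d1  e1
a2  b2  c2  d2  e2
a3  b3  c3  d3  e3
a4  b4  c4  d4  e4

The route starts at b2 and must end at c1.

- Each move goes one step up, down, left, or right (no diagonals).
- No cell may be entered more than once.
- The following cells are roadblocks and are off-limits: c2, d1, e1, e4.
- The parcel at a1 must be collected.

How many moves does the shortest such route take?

4

Any route passes through a1 somewhere between b2 and c1. Summing Manhattan distances along the two legs (b2 → a1 → c1) gives a lower bound of 2 + 2 = 4 moves.
A route of 4 moves achieves this: b2 → a2 → a1 → b1 → c1.
Since 4 matches the lower bound, it is optimal.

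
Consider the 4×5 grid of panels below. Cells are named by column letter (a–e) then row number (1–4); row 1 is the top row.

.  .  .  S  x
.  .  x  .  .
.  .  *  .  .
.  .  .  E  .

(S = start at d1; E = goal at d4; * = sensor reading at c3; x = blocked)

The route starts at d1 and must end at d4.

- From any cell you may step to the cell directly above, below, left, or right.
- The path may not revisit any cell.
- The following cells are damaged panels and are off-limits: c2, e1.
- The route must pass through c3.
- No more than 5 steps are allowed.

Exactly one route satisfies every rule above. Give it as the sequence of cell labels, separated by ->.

The 5-move cap with required stops at c3 leaves no slack for detours.
Route from d1: 2× down (reaching d3), left to c3, down to c4, right to d4 — 5 moves in all.
Check: all required cells visited; 5 ≤ 5 moves.

d1 -> d2 -> d3 -> c3 -> c4 -> d4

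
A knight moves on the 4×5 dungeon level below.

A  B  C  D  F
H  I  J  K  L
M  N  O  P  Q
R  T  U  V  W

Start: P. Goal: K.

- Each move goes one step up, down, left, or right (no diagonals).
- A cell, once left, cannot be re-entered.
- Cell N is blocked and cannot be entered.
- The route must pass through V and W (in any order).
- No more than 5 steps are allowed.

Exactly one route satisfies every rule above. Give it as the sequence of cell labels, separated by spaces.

P V W Q L K

Any route must reach V and W and still end at K within 5 moves, so the order of the required stops is forced.
Route from P: down to V, right to W, 2× up (reaching L), left to K — 5 moves in all.
Check: all required cells visited; 5 ≤ 5 moves.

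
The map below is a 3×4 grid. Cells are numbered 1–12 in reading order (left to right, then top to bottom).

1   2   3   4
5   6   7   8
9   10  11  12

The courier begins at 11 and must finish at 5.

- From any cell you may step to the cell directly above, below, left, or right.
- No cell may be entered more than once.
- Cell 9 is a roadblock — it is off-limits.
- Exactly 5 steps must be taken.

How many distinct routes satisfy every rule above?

5

Need simple routes of exactly 5 moves from 11 to 5 (Manhattan distance 3, so 1 moves are spent on a detour and 1 undoing it).
Enumerating: 11 7 3 2 6 5 | 11 7 3 2 1 5 | 11 7 6 2 1 5 | 11 10 6 2 1 5 | 11 12 8 7 6 5.
That gives 5 routes.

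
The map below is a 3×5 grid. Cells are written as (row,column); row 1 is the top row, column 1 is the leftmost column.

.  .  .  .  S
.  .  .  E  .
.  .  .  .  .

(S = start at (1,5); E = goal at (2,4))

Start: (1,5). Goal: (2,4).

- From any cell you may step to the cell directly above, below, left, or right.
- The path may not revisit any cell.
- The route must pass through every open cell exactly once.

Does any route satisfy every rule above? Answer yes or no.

One route that works: (1,5) → (2,5) → (3,5) → (3,4) → (3,3) → (2,3) → (2,2) → (3,2) → (3,1) → (2,1) → (1,1) → (1,2) → (1,3) → (1,4) → (2,4).

yes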